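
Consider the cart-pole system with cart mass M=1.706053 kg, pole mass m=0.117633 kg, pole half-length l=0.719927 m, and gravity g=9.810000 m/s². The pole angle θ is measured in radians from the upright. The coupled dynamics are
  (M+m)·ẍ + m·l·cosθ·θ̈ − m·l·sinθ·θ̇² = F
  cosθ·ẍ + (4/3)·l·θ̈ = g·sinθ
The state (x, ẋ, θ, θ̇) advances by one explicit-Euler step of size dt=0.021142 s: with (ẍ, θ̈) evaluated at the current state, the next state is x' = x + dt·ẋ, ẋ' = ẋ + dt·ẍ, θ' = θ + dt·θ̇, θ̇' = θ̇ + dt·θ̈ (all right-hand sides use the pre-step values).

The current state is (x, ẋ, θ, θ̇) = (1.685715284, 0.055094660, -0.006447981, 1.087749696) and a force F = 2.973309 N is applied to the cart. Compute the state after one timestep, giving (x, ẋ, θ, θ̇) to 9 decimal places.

sinθ=-0.006447936, cosθ=0.999979212
temp = (F + m·l·θ̇²·sinθ)/(M+m) = (2.973309 + -0.000646095)/1.823686 = 1.630030008
θ̈ = (g·sinθ − cosθ·temp)/(l·(4/3 − m·cos²θ/(M+m))) = -1.853652018
ẍ = temp − m·l·θ̈·cosθ/(M+m) = 1.716106934
Euler: x'=1.685715284+0.021142·0.055094660=1.686880095, ẋ'=0.055094660+0.021142·1.716106934=0.091376593
       θ'=-0.006447981+0.021142·1.087749696=0.016549223, θ̇'=1.087749696+0.021142·-1.853652018=1.048559785

(1.686880095, 0.091376593, 0.016549223, 1.048559785)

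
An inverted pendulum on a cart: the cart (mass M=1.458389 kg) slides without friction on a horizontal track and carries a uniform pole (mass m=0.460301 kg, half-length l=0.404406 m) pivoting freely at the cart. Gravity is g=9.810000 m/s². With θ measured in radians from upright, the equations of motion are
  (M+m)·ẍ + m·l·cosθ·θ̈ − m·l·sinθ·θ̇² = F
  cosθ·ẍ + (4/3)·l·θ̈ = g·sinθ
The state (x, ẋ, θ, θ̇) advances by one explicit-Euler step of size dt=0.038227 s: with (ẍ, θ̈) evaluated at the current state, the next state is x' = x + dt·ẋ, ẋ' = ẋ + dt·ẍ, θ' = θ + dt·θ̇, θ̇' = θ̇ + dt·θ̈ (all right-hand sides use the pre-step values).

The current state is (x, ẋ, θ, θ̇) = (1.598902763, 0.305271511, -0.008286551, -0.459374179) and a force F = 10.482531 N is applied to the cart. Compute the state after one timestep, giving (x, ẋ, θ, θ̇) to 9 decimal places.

(1.610572377, 0.560612528, -0.025847048, -0.938669234)

sinθ=-0.008286456, cosθ=0.999965667
temp = (F + m·l·θ̇²·sinθ)/(M+m) = (10.482531 + -0.000325508)/1.918690 = 5.463209529
θ̈ = (g·sinθ − cosθ·temp)/(l·(4/3 − m·cos²θ/(M+m))) = -12.538128931
ẍ = temp − m·l·θ̈·cosθ/(M+m) = 6.679598622
Euler: x'=1.598902763+0.038227·0.305271511=1.610572377, ẋ'=0.305271511+0.038227·6.679598622=0.560612528
       θ'=-0.008286551+0.038227·-0.459374179=-0.025847048, θ̇'=-0.459374179+0.038227·-12.538128931=-0.938669234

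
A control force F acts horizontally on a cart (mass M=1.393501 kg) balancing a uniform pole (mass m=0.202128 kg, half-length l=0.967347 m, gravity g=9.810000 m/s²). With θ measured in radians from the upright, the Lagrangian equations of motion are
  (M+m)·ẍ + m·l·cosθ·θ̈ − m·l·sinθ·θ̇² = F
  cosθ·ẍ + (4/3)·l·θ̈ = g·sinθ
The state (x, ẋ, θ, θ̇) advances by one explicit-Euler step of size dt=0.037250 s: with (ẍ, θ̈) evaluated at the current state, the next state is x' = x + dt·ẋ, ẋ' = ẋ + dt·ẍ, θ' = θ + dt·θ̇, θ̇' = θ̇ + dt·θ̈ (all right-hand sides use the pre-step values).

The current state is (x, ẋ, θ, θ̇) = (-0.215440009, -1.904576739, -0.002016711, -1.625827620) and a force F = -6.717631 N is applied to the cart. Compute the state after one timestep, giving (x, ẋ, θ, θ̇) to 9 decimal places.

(-0.286385493, -2.077812916, -0.062578790, -1.492086413)

sinθ=-0.002016710, cosθ=0.999997966
temp = (F + m·l·θ̇²·sinθ)/(M+m) = (-6.717631 + -0.001042320)/1.595629 = -4.210673860
θ̈ = (g·sinθ − cosθ·temp)/(l·(4/3 − m·cos²θ/(M+m))) = 3.590367960
ẍ = temp − m·l·θ̈·cosθ/(M+m) = -4.650635613
Euler: x'=-0.215440009+0.037250·-1.904576739=-0.286385493, ẋ'=-1.904576739+0.037250·-4.650635613=-2.077812916
       θ'=-0.002016711+0.037250·-1.625827620=-0.062578790, θ̇'=-1.625827620+0.037250·3.590367960=-1.492086413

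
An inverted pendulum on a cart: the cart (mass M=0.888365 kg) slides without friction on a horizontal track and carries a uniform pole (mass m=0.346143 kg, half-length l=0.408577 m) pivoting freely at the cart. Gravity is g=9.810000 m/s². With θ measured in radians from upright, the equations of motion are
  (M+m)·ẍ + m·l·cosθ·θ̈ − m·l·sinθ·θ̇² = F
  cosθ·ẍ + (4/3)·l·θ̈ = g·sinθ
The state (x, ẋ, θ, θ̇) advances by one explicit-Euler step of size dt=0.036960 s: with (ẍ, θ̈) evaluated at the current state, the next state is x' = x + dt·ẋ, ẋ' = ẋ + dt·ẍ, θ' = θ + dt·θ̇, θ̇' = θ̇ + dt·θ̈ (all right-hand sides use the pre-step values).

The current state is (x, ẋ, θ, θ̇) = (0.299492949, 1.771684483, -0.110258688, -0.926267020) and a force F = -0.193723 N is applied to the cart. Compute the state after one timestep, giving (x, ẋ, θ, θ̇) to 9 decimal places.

sinθ=-0.110035422, cosθ=0.993927666
temp = (F + m·l·θ̇²·sinθ)/(M+m) = (-0.193723 + -0.013351633)/1.234508 = -0.167738591
θ̈ = (g·sinθ − cosθ·temp)/(l·(4/3 − m·cos²θ/(M+m))) = -2.114774042
ẍ = temp − m·l·θ̈·cosθ/(M+m) = 0.073060204
Euler: x'=0.299492949+0.036960·1.771684483=0.364974407, ẋ'=1.771684483+0.036960·0.073060204=1.774384788
       θ'=-0.110258688+0.036960·-0.926267020=-0.144493517, θ̇'=-0.926267020+0.036960·-2.114774042=-1.004429069

(0.364974407, 1.774384788, -0.144493517, -1.004429069)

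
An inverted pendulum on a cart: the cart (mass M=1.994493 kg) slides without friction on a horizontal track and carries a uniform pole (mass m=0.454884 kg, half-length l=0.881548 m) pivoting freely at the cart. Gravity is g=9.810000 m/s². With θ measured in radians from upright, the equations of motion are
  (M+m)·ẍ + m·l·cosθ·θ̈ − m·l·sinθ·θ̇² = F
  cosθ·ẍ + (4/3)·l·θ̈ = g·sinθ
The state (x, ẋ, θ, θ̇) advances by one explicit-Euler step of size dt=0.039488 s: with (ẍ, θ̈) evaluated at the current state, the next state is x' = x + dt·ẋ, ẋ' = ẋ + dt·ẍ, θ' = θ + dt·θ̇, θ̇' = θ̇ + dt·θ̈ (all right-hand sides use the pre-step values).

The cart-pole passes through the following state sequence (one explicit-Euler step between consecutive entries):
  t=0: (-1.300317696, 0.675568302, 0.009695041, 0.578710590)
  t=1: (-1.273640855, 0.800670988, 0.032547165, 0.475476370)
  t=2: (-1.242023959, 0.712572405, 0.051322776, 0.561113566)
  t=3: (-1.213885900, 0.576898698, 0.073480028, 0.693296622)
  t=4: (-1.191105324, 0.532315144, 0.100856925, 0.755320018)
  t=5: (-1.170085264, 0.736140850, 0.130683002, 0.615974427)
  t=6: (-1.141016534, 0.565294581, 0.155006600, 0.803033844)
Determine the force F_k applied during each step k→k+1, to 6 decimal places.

step 0→1:
  ẍ = (ẋ'−ẋ)/dt = (0.800670988−0.675568302)/0.039488 = 3.168119
  θ̈ = (θ̇'−θ̇)/dt = (0.475476370−0.578710590)/0.039488 = -2.614319
  sinθ=0.009695, cosθ=0.999953
  F = (M+m)·ẍ + m·l·cosθ·θ̈ − m·l·sinθ·θ̇² = 7.759918 + -1.048298 − 0.001302 = 6.710318
step 1→2:
  ẍ = (ẋ'−ẋ)/dt = (0.712572405−0.800670988)/0.039488 = -2.231022
  θ̈ = (θ̇'−θ̇)/dt = (0.561113566−0.475476370)/0.039488 = 2.168689
  sinθ=0.032541, cosθ=0.999470
  F = (M+m)·ẍ + m·l·cosθ·θ̈ − m·l·sinθ·θ̇² = -5.464613 + 0.869188 − 0.002950 = -4.598375
step 2→3:
  ẍ = (ẋ'−ẋ)/dt = (0.576898698−0.712572405)/0.039488 = -3.435821
  θ̈ = (θ̇'−θ̇)/dt = (0.693296622−0.561113566)/0.039488 = 3.347423
  sinθ=0.051300, cosθ=0.998683
  F = (M+m)·ẍ + m·l·cosθ·θ̈ − m·l·sinθ·θ̇² = -8.415621 + 1.340556 − 0.006477 = -7.081542
step 3→4:
  ẍ = (ẋ'−ẋ)/dt = (0.532315144−0.576898698)/0.039488 = -1.129041
  θ̈ = (θ̇'−θ̇)/dt = (0.755320018−0.693296622)/0.039488 = 1.570690
  sinθ=0.073414, cosθ=0.997302
  F = (M+m)·ẍ + m·l·cosθ·θ̈ − m·l·sinθ·θ̇² = -2.765446 + 0.628150 − 0.014150 = -2.151446
step 4→5:
  ẍ = (ẋ'−ẋ)/dt = (0.736140850−0.532315144)/0.039488 = 5.161713
  θ̈ = (θ̇'−θ̇)/dt = (0.615974427−0.755320018)/0.039488 = -3.528809
  sinθ=0.100686, cosθ=0.994918
  F = (M+m)·ẍ + m·l·cosθ·θ̈ − m·l·sinθ·θ̇² = 12.642980 + -1.407869 − 0.023034 = 11.212077
step 5→6:
  ẍ = (ẋ'−ẋ)/dt = (0.565294581−0.736140850)/0.039488 = -4.326536
  θ̈ = (θ̇'−θ̇)/dt = (0.803033844−0.615974427)/0.039488 = 4.737121
  sinθ=0.130311, cosθ=0.991473
  F = (M+m)·ẍ + m·l·cosθ·θ̈ − m·l·sinθ·θ̇² = -10.597319 + 1.883398 − 0.019827 = -8.733748

F_0 = 6.710318 N
F_1 = -4.598375 N
F_2 = -7.081542 N
F_3 = -2.151446 N
F_4 = 11.212077 N
F_5 = -8.733748 N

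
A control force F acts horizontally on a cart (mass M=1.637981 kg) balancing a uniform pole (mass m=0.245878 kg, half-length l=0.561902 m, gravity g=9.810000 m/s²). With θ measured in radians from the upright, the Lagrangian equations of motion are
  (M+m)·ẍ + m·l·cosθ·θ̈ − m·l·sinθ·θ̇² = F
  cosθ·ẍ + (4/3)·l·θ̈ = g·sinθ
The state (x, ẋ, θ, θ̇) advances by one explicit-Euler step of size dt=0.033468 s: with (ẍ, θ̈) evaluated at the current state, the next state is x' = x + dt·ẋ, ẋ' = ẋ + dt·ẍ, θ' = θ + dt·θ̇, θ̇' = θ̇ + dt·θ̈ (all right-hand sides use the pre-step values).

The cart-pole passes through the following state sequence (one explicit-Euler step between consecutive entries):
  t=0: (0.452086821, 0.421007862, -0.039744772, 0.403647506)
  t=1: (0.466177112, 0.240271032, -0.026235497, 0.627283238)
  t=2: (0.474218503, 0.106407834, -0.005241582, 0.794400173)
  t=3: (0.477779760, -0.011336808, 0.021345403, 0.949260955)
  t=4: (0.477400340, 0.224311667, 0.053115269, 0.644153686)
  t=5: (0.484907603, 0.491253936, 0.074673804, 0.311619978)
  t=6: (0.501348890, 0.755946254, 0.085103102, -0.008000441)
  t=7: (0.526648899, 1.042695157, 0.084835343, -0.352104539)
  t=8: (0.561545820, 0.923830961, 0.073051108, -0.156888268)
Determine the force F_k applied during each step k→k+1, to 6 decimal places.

step 0→1:
  ẍ = (ẋ'−ẋ)/dt = (0.240271032−0.421007862)/0.033468 = -5.400288
  θ̈ = (θ̇'−θ̇)/dt = (0.627283238−0.403647506)/0.033468 = 6.682076
  sinθ=-0.039734, cosθ=0.999210
  F = (M+m)·ẍ + m·l·cosθ·θ̈ − m·l·sinθ·θ̇² = -10.173381 + 0.922462 − -0.000894 = -9.250024
step 1→2:
  ẍ = (ẋ'−ẋ)/dt = (0.106407834−0.240271032)/0.033468 = -3.999737
  θ̈ = (θ̇'−θ̇)/dt = (0.794400173−0.627283238)/0.033468 = 4.993335
  sinθ=-0.026232, cosθ=0.999656
  F = (M+m)·ẍ + m·l·cosθ·θ̈ − m·l·sinθ·θ̇² = -7.534941 + 0.689638 − -0.001426 = -6.843876
step 2→3:
  ẍ = (ẋ'−ẋ)/dt = (-0.011336808−0.106407834)/0.033468 = -3.518126
  θ̈ = (θ̇'−θ̇)/dt = (0.949260955−0.794400173)/0.033468 = 4.627130
  sinθ=-0.005242, cosθ=0.999986
  F = (M+m)·ẍ + m·l·cosθ·θ̈ − m·l·sinθ·θ̇² = -6.627653 + 0.639272 − -0.000457 = -5.987924
step 3→4:
  ẍ = (ẋ'−ẋ)/dt = (0.224311667−-0.011336808)/0.033468 = 7.041009
  θ̈ = (θ̇'−θ̇)/dt = (0.644153686−0.949260955)/0.033468 = -9.116388
  sinθ=0.021344, cosθ=0.999772
  F = (M+m)·ẍ + m·l·cosθ·θ̈ − m·l·sinθ·θ̇² = 13.264267 + -1.259227 − 0.002657 = 12.002383
step 4→5:
  ẍ = (ẋ'−ẋ)/dt = (0.491253936−0.224311667)/0.033468 = 7.976045
  θ̈ = (θ̇'−θ̇)/dt = (0.311619978−0.644153686)/0.033468 = -9.935870
  sinθ=0.053090, cosθ=0.998590
  F = (M+m)·ẍ + m·l·cosθ·θ̈ − m·l·sinθ·θ̇² = 15.025744 + -1.370797 − 0.003044 = 13.651903
step 5→6:
  ẍ = (ẋ'−ẋ)/dt = (0.755946254−0.491253936)/0.033468 = 7.908818
  θ̈ = (θ̇'−θ̇)/dt = (-0.008000441−0.311619978)/0.033468 = -9.550030
  sinθ=0.074604, cosθ=0.997213
  F = (M+m)·ẍ + m·l·cosθ·θ̈ − m·l·sinθ·θ̇² = 14.899098 + -1.315749 − 0.001001 = 13.582348
step 6→7:
  ẍ = (ẋ'−ẋ)/dt = (1.042695157−0.755946254)/0.033468 = 8.567853
  θ̈ = (θ̇'−θ̇)/dt = (-0.352104539−-0.008000441)/0.033468 = -10.281585
  sinθ=0.085000, cosθ=0.996381
  F = (M+m)·ẍ + m·l·cosθ·θ̈ − m·l·sinθ·θ̇² = 16.140627 + -1.415356 − 0.000001 = 14.725270
step 7→8:
  ẍ = (ẋ'−ẋ)/dt = (0.923830961−1.042695157)/0.033468 = -3.551577
  θ̈ = (θ̇'−θ̇)/dt = (-0.156888268−-0.352104539)/0.033468 = 5.832923
  sinθ=0.084734, cosθ=0.996404
  F = (M+m)·ẍ + m·l·cosθ·θ̈ − m·l·sinθ·θ̇² = -6.690671 + 0.802975 − 0.001451 = -5.889148

F_0 = -9.250024 N
F_1 = -6.843876 N
F_2 = -5.987924 N
F_3 = 12.002383 N
F_4 = 13.651903 N
F_5 = 13.582348 N
F_6 = 14.725270 N
F_7 = -5.889148 N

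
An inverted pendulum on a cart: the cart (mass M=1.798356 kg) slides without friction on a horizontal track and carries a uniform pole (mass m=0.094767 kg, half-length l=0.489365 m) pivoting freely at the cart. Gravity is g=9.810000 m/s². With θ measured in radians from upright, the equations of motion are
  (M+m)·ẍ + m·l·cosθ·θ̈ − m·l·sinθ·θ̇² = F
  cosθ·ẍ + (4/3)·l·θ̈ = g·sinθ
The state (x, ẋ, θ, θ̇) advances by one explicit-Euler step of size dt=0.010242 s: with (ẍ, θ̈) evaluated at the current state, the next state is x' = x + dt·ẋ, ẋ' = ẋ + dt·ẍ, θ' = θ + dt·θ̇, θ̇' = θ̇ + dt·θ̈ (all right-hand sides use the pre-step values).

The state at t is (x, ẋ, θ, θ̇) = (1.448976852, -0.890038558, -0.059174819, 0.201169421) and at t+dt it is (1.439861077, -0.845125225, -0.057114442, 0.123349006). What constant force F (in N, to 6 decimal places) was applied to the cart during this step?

F = 7.950102 N

ẍ = (ẋ'−ẋ)/dt = (-0.845125225−-0.890038558)/0.010242 = 4.385211
θ̈ = (θ̇'−θ̇)/dt = (0.123349006−0.201169421)/0.010242 = -7.598166
sinθ=-0.059140, cosθ=0.998250
F = (M+m)·ẍ + m·l·cosθ·θ̈ − m·l·sinθ·θ̇² = 8.301744 + -0.351753 − -0.000111 = 7.950102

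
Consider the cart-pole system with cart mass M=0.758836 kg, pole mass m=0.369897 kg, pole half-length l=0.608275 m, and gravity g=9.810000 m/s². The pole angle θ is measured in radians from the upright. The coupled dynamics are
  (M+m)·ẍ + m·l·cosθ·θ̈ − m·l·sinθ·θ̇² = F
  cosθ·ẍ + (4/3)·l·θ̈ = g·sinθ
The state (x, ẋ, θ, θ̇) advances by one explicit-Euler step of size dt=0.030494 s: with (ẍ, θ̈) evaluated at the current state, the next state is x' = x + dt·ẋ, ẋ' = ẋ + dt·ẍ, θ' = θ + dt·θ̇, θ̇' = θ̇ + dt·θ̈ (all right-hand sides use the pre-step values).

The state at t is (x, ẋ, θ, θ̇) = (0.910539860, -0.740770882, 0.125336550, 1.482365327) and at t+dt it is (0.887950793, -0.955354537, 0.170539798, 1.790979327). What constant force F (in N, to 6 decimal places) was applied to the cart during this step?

F = -5.745366 N

ẍ = (ẋ'−ẋ)/dt = (-0.955354537−-0.740770882)/0.030494 = -7.036914
θ̈ = (θ̇'−θ̇)/dt = (1.790979327−1.482365327)/0.030494 = 10.120483
sinθ=0.125009, cosθ=0.992156
F = (M+m)·ẍ + m·l·cosθ·θ̈ − m·l·sinθ·θ̇² = -7.942797 + 2.259237 − 0.061806 = -5.745366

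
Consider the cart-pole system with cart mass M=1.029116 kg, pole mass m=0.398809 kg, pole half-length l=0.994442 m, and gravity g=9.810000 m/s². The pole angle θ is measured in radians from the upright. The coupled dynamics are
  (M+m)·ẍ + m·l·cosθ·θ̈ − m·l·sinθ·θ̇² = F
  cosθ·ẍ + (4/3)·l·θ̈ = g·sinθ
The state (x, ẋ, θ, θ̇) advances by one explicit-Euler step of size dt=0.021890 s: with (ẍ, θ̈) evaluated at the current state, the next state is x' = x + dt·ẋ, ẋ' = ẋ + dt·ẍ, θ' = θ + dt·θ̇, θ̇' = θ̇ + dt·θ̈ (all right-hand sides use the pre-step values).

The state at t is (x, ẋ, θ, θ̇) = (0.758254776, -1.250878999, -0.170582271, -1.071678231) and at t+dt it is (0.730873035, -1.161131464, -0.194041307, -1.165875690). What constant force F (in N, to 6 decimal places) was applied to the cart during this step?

F = 4.249864 N

ẍ = (ẋ'−ẋ)/dt = (-1.161131464−-1.250878999)/0.021890 = 4.099933
θ̈ = (θ̇'−θ̇)/dt = (-1.165875690−-1.071678231)/0.021890 = -4.303219
sinθ=-0.169756, cosθ=0.985486
F = (M+m)·ẍ + m·l·cosθ·θ̈ − m·l·sinθ·θ̇² = 5.854397 + -1.681854 − -0.077321 = 4.249864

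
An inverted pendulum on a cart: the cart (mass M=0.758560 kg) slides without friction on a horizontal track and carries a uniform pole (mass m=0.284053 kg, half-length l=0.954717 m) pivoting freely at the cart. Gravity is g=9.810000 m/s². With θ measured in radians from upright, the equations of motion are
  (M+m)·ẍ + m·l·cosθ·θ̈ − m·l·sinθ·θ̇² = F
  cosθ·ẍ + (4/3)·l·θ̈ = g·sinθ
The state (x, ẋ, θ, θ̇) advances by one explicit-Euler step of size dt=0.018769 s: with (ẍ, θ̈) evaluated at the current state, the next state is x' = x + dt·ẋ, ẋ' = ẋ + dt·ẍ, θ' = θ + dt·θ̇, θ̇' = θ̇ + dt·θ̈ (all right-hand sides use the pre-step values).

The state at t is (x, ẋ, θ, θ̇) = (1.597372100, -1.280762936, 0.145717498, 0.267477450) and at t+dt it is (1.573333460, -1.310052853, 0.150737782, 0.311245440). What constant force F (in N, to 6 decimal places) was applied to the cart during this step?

F = -1.004170 N

ẍ = (ẋ'−ẋ)/dt = (-1.310052853−-1.280762936)/0.018769 = -1.560548
θ̈ = (θ̇'−θ̇)/dt = (0.311245440−0.267477450)/0.018769 = 2.331930
sinθ=0.145202, cosθ=0.989402
F = (M+m)·ẍ + m·l·cosθ·θ̈ − m·l·sinθ·θ̇² = -1.627047 + 0.625694 − 0.002817 = -1.004170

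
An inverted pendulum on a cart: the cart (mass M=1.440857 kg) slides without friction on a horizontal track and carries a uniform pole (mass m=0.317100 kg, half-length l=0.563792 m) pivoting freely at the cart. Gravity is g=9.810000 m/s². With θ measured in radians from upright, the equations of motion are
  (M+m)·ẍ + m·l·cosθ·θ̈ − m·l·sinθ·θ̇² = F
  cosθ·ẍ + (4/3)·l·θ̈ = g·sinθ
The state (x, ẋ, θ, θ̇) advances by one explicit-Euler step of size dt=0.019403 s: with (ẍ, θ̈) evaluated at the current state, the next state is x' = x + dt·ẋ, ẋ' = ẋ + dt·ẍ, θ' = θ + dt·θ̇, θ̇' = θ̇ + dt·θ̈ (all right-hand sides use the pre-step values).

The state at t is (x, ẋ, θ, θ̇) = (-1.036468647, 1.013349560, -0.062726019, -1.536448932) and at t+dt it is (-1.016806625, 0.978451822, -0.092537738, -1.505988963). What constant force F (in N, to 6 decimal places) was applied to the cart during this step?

ẍ = (ẋ'−ẋ)/dt = (0.978451822−1.013349560)/0.019403 = -1.798574
θ̈ = (θ̇'−θ̇)/dt = (-1.505988963−-1.536448932)/0.019403 = 1.569859
sinθ=-0.062685, cosθ=0.998033
F = (M+m)·ẍ + m·l·cosθ·θ̈ − m·l·sinθ·θ̇² = -3.161816 + 0.280105 − -0.026455 = -2.855256

F = -2.855256 N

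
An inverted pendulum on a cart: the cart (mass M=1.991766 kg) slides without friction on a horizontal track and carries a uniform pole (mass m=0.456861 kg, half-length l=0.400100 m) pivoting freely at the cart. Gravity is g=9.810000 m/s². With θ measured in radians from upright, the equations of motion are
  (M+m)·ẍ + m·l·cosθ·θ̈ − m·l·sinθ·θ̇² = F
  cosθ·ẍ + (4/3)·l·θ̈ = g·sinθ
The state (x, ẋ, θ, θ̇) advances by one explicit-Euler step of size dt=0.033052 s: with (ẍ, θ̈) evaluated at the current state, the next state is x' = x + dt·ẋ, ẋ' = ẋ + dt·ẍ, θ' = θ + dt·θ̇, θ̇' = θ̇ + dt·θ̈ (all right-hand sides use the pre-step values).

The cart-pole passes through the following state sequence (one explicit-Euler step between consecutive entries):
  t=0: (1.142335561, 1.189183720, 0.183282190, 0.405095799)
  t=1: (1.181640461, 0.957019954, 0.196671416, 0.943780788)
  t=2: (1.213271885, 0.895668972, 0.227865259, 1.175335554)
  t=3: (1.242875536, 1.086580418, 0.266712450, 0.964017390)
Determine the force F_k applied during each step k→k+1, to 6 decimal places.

step 0→1:
  ẍ = (ẋ'−ẋ)/dt = (0.957019954−1.189183720)/0.033052 = -7.024197
  θ̈ = (θ̇'−θ̇)/dt = (0.943780788−0.405095799)/0.033052 = 16.298106
  sinθ=0.182258, cosθ=0.983251
  F = (M+m)·ẍ + m·l·cosθ·θ̈ − m·l·sinθ·θ̇² = -17.199639 + 2.929234 − 0.005467 = -14.275872
step 1→2:
  ẍ = (ẋ'−ẋ)/dt = (0.895668972−0.957019954)/0.033052 = -1.856196
  θ̈ = (θ̇'−θ̇)/dt = (1.175335554−0.943780788)/0.033052 = 7.005772
  sinθ=0.195406, cosθ=0.980722
  F = (M+m)·ẍ + m·l·cosθ·θ̈ − m·l·sinθ·θ̇² = -4.545131 + 1.255899 − 0.031815 = -3.321047
step 2→3:
  ẍ = (ẋ'−ẋ)/dt = (1.086580418−0.895668972)/0.033052 = 5.776094
  θ̈ = (θ̇'−θ̇)/dt = (0.964017390−1.175335554)/0.033052 = -6.393506
  sinθ=0.225898, cosθ=0.974151
  F = (M+m)·ẍ + m·l·cosθ·θ̈ − m·l·sinθ·θ̇² = 14.143499 + -1.138460 − 0.057041 = 12.947997

F_0 = -14.275872 N
F_1 = -3.321047 N
F_2 = 12.947997 N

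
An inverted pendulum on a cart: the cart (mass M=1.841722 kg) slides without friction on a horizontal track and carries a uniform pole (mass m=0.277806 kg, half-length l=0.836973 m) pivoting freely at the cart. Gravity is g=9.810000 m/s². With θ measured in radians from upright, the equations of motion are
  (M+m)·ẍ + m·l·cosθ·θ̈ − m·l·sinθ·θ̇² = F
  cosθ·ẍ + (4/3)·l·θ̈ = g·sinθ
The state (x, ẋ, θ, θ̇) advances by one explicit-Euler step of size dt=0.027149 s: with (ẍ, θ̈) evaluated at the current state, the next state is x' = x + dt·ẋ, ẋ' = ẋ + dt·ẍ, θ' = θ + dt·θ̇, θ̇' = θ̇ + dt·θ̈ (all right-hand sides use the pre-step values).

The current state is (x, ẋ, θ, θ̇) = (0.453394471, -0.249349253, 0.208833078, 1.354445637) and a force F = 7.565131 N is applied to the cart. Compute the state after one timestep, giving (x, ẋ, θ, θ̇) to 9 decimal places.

sinθ=0.207318472, cosθ=0.978273505
temp = (F + m·l·θ̇²·sinθ)/(M+m) = (7.565131 + 0.088432973)/2.119528 = 3.610975639
θ̈ = (g·sinθ − cosθ·temp)/(l·(4/3 − m·cos²θ/(M+m))) = -1.482454311
ẍ = temp − m·l·θ̈·cosθ/(M+m) = 3.770070268
Euler: x'=0.453394471+0.027149·-0.249349253=0.446624888, ẋ'=-0.249349253+0.027149·3.770070268=-0.146995615
       θ'=0.208833078+0.027149·1.354445637=0.245604923, θ̇'=1.354445637+0.027149·-1.482454311=1.314198485

(0.446624888, -0.146995615, 0.245604923, 1.314198485)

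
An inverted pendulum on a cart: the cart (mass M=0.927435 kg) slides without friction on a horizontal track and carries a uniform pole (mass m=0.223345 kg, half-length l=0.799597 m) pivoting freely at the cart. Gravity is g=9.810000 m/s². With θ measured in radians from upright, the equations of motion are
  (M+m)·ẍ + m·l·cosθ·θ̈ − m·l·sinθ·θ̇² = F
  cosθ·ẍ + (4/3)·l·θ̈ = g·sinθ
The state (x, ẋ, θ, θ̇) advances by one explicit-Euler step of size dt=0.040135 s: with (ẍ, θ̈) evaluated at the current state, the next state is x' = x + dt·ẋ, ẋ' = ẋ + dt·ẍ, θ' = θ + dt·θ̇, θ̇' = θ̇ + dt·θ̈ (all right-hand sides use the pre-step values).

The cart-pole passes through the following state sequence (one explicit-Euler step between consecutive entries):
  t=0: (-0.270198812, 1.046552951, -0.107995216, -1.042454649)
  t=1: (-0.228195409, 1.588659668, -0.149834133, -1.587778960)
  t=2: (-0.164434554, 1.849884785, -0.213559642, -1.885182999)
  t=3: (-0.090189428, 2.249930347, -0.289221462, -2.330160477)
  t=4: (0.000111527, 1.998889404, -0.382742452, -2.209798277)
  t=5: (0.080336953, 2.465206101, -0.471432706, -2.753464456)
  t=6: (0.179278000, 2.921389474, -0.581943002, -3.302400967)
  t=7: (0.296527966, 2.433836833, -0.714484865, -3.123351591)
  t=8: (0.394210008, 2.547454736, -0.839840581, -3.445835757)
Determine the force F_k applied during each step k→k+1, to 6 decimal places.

step 0→1:
  ẍ = (ẋ'−ẋ)/dt = (1.588659668−1.046552951)/0.040135 = 13.507082
  θ̈ = (θ̇'−θ̇)/dt = (-1.587778960−-1.042454649)/0.040135 = -13.587251
  sinθ=-0.107785, cosθ=0.994174
  F = (M+m)·ẍ + m·l·cosθ·θ̈ − m·l·sinθ·θ̇² = 15.543679 + -2.412356 − -0.020918 = 13.152241
step 1→2:
  ẍ = (ẋ'−ẋ)/dt = (1.849884785−1.588659668)/0.040135 = 6.508661
  θ̈ = (θ̇'−θ̇)/dt = (-1.885182999−-1.587778960)/0.040135 = -7.410092
  sinθ=-0.149274, cosθ=0.988796
  F = (M+m)·ẍ + m·l·cosθ·θ̈ − m·l·sinθ·θ̇² = 7.490037 + -1.308512 − -0.067207 = 6.248732
step 2→3:
  ẍ = (ẋ'−ẋ)/dt = (2.249930347−1.849884785)/0.040135 = 9.967499
  θ̈ = (θ̇'−θ̇)/dt = (-2.330160477−-1.885182999)/0.040135 = -11.087018
  sinθ=-0.211940, cosθ=0.977283
  F = (M+m)·ẍ + m·l·cosθ·θ̈ − m·l·sinθ·θ̇² = 11.470398 + -1.935006 − -0.134514 = 9.669906
step 3→4:
  ẍ = (ẋ'−ẋ)/dt = (1.998889404−2.249930347)/0.040135 = -6.254913
  θ̈ = (θ̇'−θ̇)/dt = (-2.209798277−-2.330160477)/0.040135 = 2.998934
  sinθ=-0.285206, cosθ=0.958466
  F = (M+m)·ẍ + m·l·cosθ·θ̈ − m·l·sinθ·θ̇² = -7.198029 + 0.513323 − -0.276553 = -6.408153
step 4→5:
  ẍ = (ẋ'−ẋ)/dt = (2.465206101−1.998889404)/0.040135 = 11.618704
  θ̈ = (θ̇'−θ̇)/dt = (-2.753464456−-2.209798277)/0.040135 = -13.545937
  sinθ=-0.373466, cosθ=0.927644
  F = (M+m)·ẍ + m·l·cosθ·θ̈ − m·l·sinθ·θ̇² = 13.370573 + -2.244077 − -0.325689 = 11.452185
step 5→6:
  ẍ = (ẋ'−ẋ)/dt = (2.921389474−2.465206101)/0.040135 = 11.366223
  θ̈ = (θ̇'−θ̇)/dt = (-3.302400967−-2.753464456)/0.040135 = -13.677252
  sinθ=-0.454163, cosθ=0.890919
  F = (M+m)·ẍ + m·l·cosθ·θ̈ − m·l·sinθ·θ̇² = 13.080022 + -2.176127 − -0.614919 = 11.518815
step 6→7:
  ẍ = (ẋ'−ẋ)/dt = (2.433836833−2.921389474)/0.040135 = -12.147817
  θ̈ = (θ̇'−θ̇)/dt = (-3.123351591−-3.302400967)/0.040135 = 4.461178
  sinθ=-0.549648, cosθ=0.835396
  F = (M+m)·ẍ + m·l·cosθ·θ̈ − m·l·sinθ·θ̇² = -13.979465 + 0.665563 − -1.070513 = -12.243389
step 7→8:
  ẍ = (ẋ'−ẋ)/dt = (2.547454736−2.433836833)/0.040135 = 2.830893
  θ̈ = (θ̇'−θ̇)/dt = (-3.445835757−-3.123351591)/0.040135 = -8.034986
  sinθ=-0.655228, cosθ=0.755431
  F = (M+m)·ẍ + m·l·cosθ·θ̈ − m·l·sinθ·θ̇² = 3.257735 + -1.083995 − -1.141516 = 3.315256

F_0 = 13.152241 N
F_1 = 6.248732 N
F_2 = 9.669906 N
F_3 = -6.408153 N
F_4 = 11.452185 N
F_5 = 11.518815 N
F_6 = -12.243389 N
F_7 = 3.315256 N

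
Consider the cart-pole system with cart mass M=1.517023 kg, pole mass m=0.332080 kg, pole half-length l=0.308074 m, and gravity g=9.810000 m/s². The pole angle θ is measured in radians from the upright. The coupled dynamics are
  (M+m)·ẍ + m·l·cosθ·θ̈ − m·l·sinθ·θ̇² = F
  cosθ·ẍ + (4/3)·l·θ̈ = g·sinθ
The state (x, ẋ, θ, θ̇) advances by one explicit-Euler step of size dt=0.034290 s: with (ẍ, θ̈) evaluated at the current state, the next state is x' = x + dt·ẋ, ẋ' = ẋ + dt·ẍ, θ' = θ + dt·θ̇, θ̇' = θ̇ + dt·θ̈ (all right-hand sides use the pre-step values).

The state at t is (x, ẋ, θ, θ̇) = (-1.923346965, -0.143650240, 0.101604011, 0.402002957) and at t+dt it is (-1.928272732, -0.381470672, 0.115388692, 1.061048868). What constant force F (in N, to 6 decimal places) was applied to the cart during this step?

ẍ = (ẋ'−ẋ)/dt = (-0.381470672−-0.143650240)/0.034290 = -6.935562
θ̈ = (θ̇'−θ̇)/dt = (1.061048868−0.402002957)/0.034290 = 19.219770
sinθ=0.101429, cosθ=0.994843
F = (M+m)·ẍ + m·l·cosθ·θ̈ − m·l·sinθ·θ̇² = -12.824569 + 1.956142 − 0.001677 = -10.870104

F = -10.870104 N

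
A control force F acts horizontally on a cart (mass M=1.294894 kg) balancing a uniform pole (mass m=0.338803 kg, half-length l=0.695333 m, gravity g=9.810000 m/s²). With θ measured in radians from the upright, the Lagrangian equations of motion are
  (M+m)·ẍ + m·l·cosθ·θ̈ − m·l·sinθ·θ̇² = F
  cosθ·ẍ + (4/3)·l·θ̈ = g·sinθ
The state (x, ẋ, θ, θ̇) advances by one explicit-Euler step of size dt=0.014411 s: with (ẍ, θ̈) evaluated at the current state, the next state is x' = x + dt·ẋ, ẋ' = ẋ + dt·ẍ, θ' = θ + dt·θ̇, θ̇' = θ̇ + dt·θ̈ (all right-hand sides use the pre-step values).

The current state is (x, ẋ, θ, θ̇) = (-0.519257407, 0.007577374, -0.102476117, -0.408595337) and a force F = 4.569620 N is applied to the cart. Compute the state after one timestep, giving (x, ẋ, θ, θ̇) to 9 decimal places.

sinθ=-0.102296855, cosθ=0.994753916
temp = (F + m·l·θ̇²·sinθ)/(M+m) = (4.569620 + -0.004023363)/1.633697 = 2.794641012
θ̈ = (g·sinθ − cosθ·temp)/(l·(4/3 − m·cos²θ/(M+m))) = -4.823333278
ẍ = temp − m·l·θ̈·cosθ/(M+m) = 3.486522173
Euler: x'=-0.519257407+0.014411·0.007577374=-0.519148209, ẋ'=0.007577374+0.014411·3.486522173=0.057821645
       θ'=-0.102476117+0.014411·-0.408595337=-0.108364384, θ̇'=-0.408595337+0.014411·-4.823333278=-0.478104393

(-0.519148209, 0.057821645, -0.108364384, -0.478104393)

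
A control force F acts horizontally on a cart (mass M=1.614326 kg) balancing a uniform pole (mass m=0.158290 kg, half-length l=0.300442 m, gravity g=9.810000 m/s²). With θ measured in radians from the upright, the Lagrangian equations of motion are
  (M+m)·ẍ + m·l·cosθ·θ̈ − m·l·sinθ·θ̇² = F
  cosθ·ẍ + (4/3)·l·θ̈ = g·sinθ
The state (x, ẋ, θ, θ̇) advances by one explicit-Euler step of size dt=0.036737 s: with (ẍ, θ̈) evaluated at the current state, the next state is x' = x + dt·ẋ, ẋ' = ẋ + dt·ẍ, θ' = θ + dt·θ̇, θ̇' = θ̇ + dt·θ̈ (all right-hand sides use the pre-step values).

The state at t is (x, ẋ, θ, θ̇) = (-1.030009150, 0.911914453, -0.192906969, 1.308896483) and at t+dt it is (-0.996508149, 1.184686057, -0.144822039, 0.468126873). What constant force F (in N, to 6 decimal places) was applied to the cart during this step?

ẍ = (ẋ'−ẋ)/dt = (1.184686057−0.911914453)/0.036737 = 7.424983
θ̈ = (θ̇'−θ̇)/dt = (0.468126873−1.308896483)/0.036737 = -22.886180
sinθ=-0.191713, cosθ=0.981451
F = (M+m)·ẍ + m·l·cosθ·θ̈ − m·l·sinθ·θ̇² = 13.161644 + -1.068209 − -0.015620 = 12.109055

F = 12.109055 N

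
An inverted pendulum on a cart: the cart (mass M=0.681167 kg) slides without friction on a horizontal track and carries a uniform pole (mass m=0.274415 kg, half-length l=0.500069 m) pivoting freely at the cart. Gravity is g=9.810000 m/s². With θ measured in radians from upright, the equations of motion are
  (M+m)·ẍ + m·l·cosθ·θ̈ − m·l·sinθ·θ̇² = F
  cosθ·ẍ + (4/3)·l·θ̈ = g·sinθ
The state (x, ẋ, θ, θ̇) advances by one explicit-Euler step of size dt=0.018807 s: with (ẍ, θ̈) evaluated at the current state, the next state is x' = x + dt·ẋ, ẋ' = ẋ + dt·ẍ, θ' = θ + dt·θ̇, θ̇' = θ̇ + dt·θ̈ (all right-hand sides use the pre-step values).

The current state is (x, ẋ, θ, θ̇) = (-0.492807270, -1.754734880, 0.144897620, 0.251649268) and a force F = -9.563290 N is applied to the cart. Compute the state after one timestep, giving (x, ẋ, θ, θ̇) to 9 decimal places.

sinθ=0.144391123, cosθ=0.989520694
temp = (F + m·l·θ̇²·sinθ)/(M+m) = (-9.563290 + 0.001254786)/0.955582 = -10.006504114
θ̈ = (g·sinθ − cosθ·temp)/(l·(4/3 − m·cos²θ/(M+m))) = 21.511302838
ẍ = temp − m·l·θ̈·cosθ/(M+m) = -13.063264628
Euler: x'=-0.492807270+0.018807·-1.754734880=-0.525808569, ẋ'=-1.754734880+0.018807·-13.063264628=-2.000415698
       θ'=0.144897620+0.018807·0.251649268=0.149630388, θ̇'=0.251649268+0.018807·21.511302838=0.656212340

(-0.525808569, -2.000415698, 0.149630388, 0.656212340)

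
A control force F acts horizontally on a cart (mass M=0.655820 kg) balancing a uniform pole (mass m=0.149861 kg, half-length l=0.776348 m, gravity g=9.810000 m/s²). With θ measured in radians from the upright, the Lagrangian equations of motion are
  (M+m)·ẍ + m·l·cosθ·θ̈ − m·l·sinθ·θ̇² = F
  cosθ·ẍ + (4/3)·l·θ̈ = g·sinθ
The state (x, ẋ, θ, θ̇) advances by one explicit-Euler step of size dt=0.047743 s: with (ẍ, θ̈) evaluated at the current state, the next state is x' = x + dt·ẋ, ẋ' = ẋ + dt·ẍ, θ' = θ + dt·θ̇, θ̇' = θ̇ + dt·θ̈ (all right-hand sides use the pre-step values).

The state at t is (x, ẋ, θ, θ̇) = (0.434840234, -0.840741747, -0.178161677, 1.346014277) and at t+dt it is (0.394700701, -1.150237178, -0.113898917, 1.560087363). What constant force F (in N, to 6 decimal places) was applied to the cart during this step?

ẍ = (ẋ'−ẋ)/dt = (-1.150237178−-0.840741747)/0.047743 = -6.482530
θ̈ = (θ̇'−θ̇)/dt = (1.560087363−1.346014277)/0.047743 = 4.483863
sinθ=-0.177221, cosθ=0.984171
F = (M+m)·ẍ + m·l·cosθ·θ̈ − m·l·sinθ·θ̇² = -5.222851 + 0.513414 − -0.037356 = -4.672081

F = -4.672081 N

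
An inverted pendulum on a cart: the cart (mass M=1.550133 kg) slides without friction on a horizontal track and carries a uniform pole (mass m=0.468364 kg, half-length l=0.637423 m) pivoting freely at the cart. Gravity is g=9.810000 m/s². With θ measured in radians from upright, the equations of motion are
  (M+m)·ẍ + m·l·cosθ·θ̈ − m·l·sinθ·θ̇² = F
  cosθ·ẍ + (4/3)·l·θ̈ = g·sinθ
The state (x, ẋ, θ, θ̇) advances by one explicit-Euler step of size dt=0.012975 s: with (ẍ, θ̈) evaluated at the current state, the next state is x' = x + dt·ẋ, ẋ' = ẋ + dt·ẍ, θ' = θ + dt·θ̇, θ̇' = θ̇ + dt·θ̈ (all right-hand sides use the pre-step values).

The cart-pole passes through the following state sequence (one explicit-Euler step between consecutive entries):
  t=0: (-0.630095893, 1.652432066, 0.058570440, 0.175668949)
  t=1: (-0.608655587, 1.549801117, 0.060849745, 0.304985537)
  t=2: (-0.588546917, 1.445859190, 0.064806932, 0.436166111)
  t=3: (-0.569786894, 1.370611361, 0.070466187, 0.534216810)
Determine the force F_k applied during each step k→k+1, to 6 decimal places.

F_0 = -12.996263 N
F_1 = -13.158954 N
F_2 = -9.458501 N

step 0→1:
  ẍ = (ẋ'−ẋ)/dt = (1.549801117−1.652432066)/0.012975 = -7.909900
  θ̈ = (θ̇'−θ̇)/dt = (0.304985537−0.175668949)/0.012975 = 9.966596
  sinθ=0.058537, cosθ=0.998285
  F = (M+m)·ẍ + m·l·cosθ·θ̈ − m·l·sinθ·θ̇² = -15.966109 + 2.970385 − 0.000539 = -12.996263
step 1→2:
  ẍ = (ẋ'−ẋ)/dt = (1.445859190−1.549801117)/0.012975 = -8.010938
  θ̈ = (θ̇'−θ̇)/dt = (0.436166111−0.304985537)/0.012975 = 10.110256
  sinθ=0.060812, cosθ=0.998149
  F = (M+m)·ẍ + m·l·cosθ·θ̈ − m·l·sinθ·θ̇² = -16.170055 + 3.012790 − 0.001689 = -13.158954
step 2→3:
  ẍ = (ẋ'−ẋ)/dt = (1.370611361−1.445859190)/0.012975 = -5.799447
  θ̈ = (θ̇'−θ̇)/dt = (0.534216810−0.436166111)/0.012975 = 7.556894
  sinθ=0.064762, cosθ=0.997901
  F = (M+m)·ẍ + m·l·cosθ·θ̈ − m·l·sinθ·θ̇² = -11.706167 + 2.251344 − 0.003678 = -9.458501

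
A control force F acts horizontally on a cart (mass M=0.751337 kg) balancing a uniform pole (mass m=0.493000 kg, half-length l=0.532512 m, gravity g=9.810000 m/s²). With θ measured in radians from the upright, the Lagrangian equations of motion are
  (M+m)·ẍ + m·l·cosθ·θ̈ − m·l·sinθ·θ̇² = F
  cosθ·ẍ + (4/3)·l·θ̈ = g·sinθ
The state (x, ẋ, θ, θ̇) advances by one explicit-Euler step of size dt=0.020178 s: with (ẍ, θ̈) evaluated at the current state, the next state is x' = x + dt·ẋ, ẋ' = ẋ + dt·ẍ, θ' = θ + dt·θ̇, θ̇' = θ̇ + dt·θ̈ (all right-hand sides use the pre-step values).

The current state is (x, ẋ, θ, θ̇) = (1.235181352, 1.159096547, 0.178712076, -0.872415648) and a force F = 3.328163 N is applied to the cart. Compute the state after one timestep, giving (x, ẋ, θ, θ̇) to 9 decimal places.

(1.258569602, 1.221232246, 0.161108473, -0.908976405)

sinθ=0.177762309, cosθ=0.984073453
temp = (F + m·l·θ̇²·sinθ)/(M+m) = (3.328163 + 0.035519177)/1.244337 = 2.703192284
θ̈ = (g·sinθ − cosθ·temp)/(l·(4/3 − m·cos²θ/(M+m))) = -1.811911812
ẍ = temp − m·l·θ̈·cosθ/(M+m) = 3.079378498
Euler: x'=1.235181352+0.020178·1.159096547=1.258569602, ẋ'=1.159096547+0.020178·3.079378498=1.221232246
       θ'=0.178712076+0.020178·-0.872415648=0.161108473, θ̇'=-0.872415648+0.020178·-1.811911812=-0.908976405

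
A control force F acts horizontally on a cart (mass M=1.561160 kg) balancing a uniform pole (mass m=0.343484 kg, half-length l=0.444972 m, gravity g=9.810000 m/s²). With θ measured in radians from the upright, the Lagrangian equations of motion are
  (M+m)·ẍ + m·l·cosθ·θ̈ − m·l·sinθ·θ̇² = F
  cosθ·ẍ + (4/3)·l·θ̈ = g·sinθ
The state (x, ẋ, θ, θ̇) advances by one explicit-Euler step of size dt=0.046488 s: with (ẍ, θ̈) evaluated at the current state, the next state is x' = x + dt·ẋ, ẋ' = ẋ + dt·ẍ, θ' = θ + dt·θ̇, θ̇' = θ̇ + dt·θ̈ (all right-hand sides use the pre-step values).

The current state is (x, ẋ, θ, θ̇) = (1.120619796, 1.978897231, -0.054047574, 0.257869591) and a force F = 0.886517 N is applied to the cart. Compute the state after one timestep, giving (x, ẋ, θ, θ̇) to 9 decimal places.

sinθ=-0.054021264, cosθ=0.998539785
temp = (F + m·l·θ̇²·sinθ)/(M+m) = (0.886517 + -0.000549040)/1.904644 = 0.465161972
θ̈ = (g·sinθ − cosθ·temp)/(l·(4/3 − m·cos²θ/(M+m))) = -1.937390797
ẍ = temp − m·l·θ̈·cosθ/(M+m) = 0.620403529
Euler: x'=1.120619796+0.046488·1.978897231=1.212614770, ẋ'=1.978897231+0.046488·0.620403529=2.007738550
       θ'=-0.054047574+0.046488·0.257869591=-0.042059732, θ̇'=0.257869591+0.046488·-1.937390797=0.167804168

(1.212614770, 2.007738550, -0.042059732, 0.167804168)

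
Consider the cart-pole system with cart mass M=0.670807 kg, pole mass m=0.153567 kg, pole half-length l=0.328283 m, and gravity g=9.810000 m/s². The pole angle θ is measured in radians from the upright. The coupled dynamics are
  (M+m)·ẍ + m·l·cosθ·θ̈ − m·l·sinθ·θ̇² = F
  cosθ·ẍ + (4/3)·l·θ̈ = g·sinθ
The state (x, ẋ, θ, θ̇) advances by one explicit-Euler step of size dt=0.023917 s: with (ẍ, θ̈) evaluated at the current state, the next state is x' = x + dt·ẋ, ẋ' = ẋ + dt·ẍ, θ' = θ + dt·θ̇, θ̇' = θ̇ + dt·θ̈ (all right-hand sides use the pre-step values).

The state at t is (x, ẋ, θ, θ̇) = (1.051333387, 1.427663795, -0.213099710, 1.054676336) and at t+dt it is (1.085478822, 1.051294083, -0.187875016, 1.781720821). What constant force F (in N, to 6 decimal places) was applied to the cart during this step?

F = -11.463061 N

ẍ = (ẋ'−ẋ)/dt = (1.051294083−1.427663795)/0.023917 = -15.736493
θ̈ = (θ̇'−θ̇)/dt = (1.781720821−1.054676336)/0.023917 = 30.398649
sinθ=-0.211491, cosθ=0.977380
F = (M+m)·ẍ + m·l·cosθ·θ̈ − m·l·sinθ·θ̇² = -12.972756 + 1.497835 − -0.011860 = -11.463061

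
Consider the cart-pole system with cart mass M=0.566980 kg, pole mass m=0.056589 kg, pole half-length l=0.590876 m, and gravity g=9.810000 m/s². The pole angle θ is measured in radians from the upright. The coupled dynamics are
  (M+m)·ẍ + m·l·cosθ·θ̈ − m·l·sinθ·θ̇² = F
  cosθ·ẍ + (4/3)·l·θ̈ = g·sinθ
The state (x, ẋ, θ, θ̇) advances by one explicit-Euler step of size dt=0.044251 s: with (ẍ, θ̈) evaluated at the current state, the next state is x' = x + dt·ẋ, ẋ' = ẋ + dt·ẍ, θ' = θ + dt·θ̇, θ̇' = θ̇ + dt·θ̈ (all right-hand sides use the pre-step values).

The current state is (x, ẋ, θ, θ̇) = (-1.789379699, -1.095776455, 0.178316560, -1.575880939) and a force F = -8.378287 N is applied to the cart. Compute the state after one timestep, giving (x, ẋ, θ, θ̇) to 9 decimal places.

sinθ=0.177373079, cosθ=0.984143684
temp = (F + m·l·θ̇²·sinθ)/(M+m) = (-8.378287 + 0.014728648)/0.623569 = -13.412402400
θ̈ = (g·sinθ − cosθ·temp)/(l·(4/3 − m·cos²θ/(M+m))) = 20.301358293
ẍ = temp − m·l·θ̈·cosθ/(M+m) = -14.483742742
Euler: x'=-1.789379699+0.044251·-1.095776455=-1.837868903, ẋ'=-1.095776455+0.044251·-14.483742742=-1.736696555
       θ'=0.178316560+0.044251·-1.575880939=0.108582253, θ̇'=-1.575880939+0.044251·20.301358293=-0.677525533

(-1.837868903, -1.736696555, 0.108582253, -0.677525533)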